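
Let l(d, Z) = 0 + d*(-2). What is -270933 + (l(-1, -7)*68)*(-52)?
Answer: -278005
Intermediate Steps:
l(d, Z) = -2*d (l(d, Z) = 0 - 2*d = -2*d)
-270933 + (l(-1, -7)*68)*(-52) = -270933 + (-2*(-1)*68)*(-52) = -270933 + (2*68)*(-52) = -270933 + 136*(-52) = -270933 - 7072 = -278005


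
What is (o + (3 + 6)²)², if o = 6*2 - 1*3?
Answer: 8100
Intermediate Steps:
o = 9 (o = 12 - 3 = 9)
(o + (3 + 6)²)² = (9 + (3 + 6)²)² = (9 + 9²)² = (9 + 81)² = 90² = 8100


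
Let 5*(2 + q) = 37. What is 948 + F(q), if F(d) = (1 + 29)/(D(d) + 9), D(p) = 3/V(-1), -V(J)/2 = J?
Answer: 6656/7 ≈ 950.86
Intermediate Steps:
q = 27/5 (q = -2 + (⅕)*37 = -2 + 37/5 = 27/5 ≈ 5.4000)
V(J) = -2*J
D(p) = 3/2 (D(p) = 3/((-2*(-1))) = 3/2)
F(d) = 20/7 (F(d) = (1 + 29)/(3/2 + 9) = 30/(21/2) = 30*(2/21) = 20/7)
948 + F(q) = 948 + 20/7 = 6656/7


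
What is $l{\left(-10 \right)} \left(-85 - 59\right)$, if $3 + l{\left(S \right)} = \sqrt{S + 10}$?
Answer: $432$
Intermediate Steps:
$l{\left(S \right)} = -3 + \sqrt{10 + S}$ ($l{\left(S \right)} = -3 + \sqrt{S + 10} = -3 + \sqrt{10 + S}$)
$l{\left(-10 \right)} \left(-85 - 59\right) = \left(-3 + \sqrt{10 - 10}\right) \left(-85 - 59\right) = \left(-3 + \sqrt{0}\right) \left(-144\right) = \left(-3 + 0\right) \left(-144\right) = \left(-3\right) \left(-144\right) = 432$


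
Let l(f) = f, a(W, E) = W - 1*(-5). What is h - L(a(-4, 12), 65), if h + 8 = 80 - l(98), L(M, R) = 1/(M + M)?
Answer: -53/2 ≈ -26.500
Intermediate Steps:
a(W, E) = 5 + W (a(W, E) = W + 5 = 5 + W)
L(M, R) = 1/(2*M)
h = -26 (h = -8 + (80 - 1*98) = -8 + (80 - 98) = -8 - 18 = -26)
h - L(a(-4, 12), 65) = -26 - 1/(2*(5 - 4)) = -26 - 1/(2*1) = -26 - 1/2 = -53/2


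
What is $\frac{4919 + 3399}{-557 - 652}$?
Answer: $- \frac{8318}{1209} \approx -6.8801$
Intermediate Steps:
$\frac{4919 + 3399}{-557 - 652} = \frac{8318}{-1209} = 8318 \left(- \frac{1}{1209}\right) = - \frac{8318}{1209}$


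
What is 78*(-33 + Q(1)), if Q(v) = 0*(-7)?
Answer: -2574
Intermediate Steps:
Q(v) = 0
78*(-33 + Q(1)) = 78*(-33 + 0) = 78*(-33) = -2574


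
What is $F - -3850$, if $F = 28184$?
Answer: $32034$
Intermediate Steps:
$F - -3850 = 28184 - -3850 = 28184 + 3850 = 32034$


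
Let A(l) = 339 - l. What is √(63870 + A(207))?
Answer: √64002 ≈ 252.99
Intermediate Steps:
√(63870 + A(207)) = √(63870 + (339 - 1*207)) = √(63870 + (339 - 207)) = √(63870 + 132) = √64002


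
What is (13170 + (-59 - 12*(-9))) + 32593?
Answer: 45812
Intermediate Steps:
(13170 + (-59 - 12*(-9))) + 32593 = (13170 + (-59 + 108)) + 32593 = (13170 + 49) + 32593 = 13219 + 32593 = 45812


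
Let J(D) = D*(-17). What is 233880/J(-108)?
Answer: 19490/153 ≈ 127.39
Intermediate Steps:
J(D) = -17*D
233880/J(-108) = 233880/((-17*(-108))) = 233880/1836 = 233880*(1/1836) = 19490/153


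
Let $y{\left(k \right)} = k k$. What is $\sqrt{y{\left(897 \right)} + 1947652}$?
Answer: $\sqrt{2752261} \approx 1659.0$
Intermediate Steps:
$y{\left(k \right)} = k^{2}$
$\sqrt{y{\left(897 \right)} + 1947652} = \sqrt{897^{2} + 1947652} = \sqrt{804609 + 1947652} = \sqrt{2752261}$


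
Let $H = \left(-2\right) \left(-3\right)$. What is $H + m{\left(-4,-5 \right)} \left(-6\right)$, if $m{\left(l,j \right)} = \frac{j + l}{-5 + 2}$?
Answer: $-12$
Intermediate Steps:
$m{\left(l,j \right)} = - \frac{j}{3} - \frac{l}{3}$ ($m{\left(l,j \right)} = \frac{j + l}{-3} = \left(j + l\right) \left(- \frac{1}{3}\right) = - \frac{j}{3} - \frac{l}{3}$)
$H = 6$
$H + m{\left(-4,-5 \right)} \left(-6\right) = 6 + \left(\left(- \frac{1}{3}\right) \left(-5\right) - - \frac{4}{3}\right) \left(-6\right) = 6 + \left(\frac{5}{3} + \frac{4}{3}\right) \left(-6\right) = 6 + 3 \left(-6\right) = 6 - 18 = -12$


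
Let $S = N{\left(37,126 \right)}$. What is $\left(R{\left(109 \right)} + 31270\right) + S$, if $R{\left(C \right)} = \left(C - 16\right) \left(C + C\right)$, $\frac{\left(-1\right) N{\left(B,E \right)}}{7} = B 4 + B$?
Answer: $50249$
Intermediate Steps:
$N{\left(B,E \right)} = - 35 B$ ($N{\left(B,E \right)} = - 7 \left(B 4 + B\right) = - 7 \left(4 B + B\right) = - 7 \cdot 5 B = - 35 B$)
$R{\left(C \right)} = 2 C \left(-16 + C\right)$ ($R{\left(C \right)} = \left(-16 + C\right) 2 C = 2 C \left(-16 + C\right)$)
$S = -1295$ ($S = \left(-35\right) 37 = -1295$)
$\left(R{\left(109 \right)} + 31270\right) + S = \left(2 \cdot 109 \left(-16 + 109\right) + 31270\right) - 1295 = \left(2 \cdot 109 \cdot 93 + 31270\right) - 1295 = \left(20274 + 31270\right) - 1295 = 51544 - 1295 = 50249$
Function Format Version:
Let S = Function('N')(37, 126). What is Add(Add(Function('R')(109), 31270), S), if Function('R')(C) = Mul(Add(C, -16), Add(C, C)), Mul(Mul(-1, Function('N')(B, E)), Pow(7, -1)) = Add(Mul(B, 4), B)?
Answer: 50249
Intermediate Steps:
Function('N')(B, E) = Mul(-35, B) (Function('N')(B, E) = Mul(-7, Add(Mul(B, 4), B)) = Mul(-7, Add(Mul(4, B), B)) = Mul(-7, Mul(5, B)) = Mul(-35, B))
Function('R')(C) = Mul(2, C, Add(-16, C)) (Function('R')(C) = Mul(Add(-16, C), Mul(2, C)) = Mul(2, C, Add(-16, C)))
S = -1295 (S = Mul(-35, 37) = -1295)
Add(Add(Function('R')(109), 31270), S) = Add(Add(Mul(2, 109, Add(-16, 109)), 31270), -1295) = Add(Add(Mul(2, 109, 93), 31270), -1295) = Add(Add(20274, 31270), -1295) = Add(51544, -1295) = 50249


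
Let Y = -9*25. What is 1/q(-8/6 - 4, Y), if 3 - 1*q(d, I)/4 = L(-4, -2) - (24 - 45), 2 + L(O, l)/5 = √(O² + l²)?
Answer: 1/218 - 5*√5/872 ≈ -0.0082343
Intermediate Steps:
L(O, l) = -10 + 5*√(O² + l²)
Y = -225
q(d, I) = -32 - 40*√5 (q(d, I) = 12 - 4*((-10 + 5*√((-4)² + (-2)²)) - (24 - 45)) = 12 - 4*((-10 + 5*√(16 + 4)) - 1*(-21)) = 12 - 4*((-10 + 5*√20) + 21) = 12 - 4*((-10 + 5*(2*√5)) + 21) = 12 - 4*((-10 + 10*√5) + 21) = 12 - 4*(11 + 10*√5) = 12 + (-44 - 40*√5) = -32 - 40*√5)
1/q(-8/6 - 4, Y) = 1/(-32 - 40*√5)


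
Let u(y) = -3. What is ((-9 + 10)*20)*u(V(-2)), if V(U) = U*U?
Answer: -60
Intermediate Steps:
V(U) = U²
((-9 + 10)*20)*u(V(-2)) = ((-9 + 10)*20)*(-3) = (1*20)*(-3) = 20*(-3) = -60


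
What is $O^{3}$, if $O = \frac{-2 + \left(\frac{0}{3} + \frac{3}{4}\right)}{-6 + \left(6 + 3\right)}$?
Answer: $- \frac{125}{1728} \approx -0.072338$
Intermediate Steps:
$O = - \frac{5}{12}$ ($O = \frac{-2 + \left(0 \cdot \frac{1}{3} + 3 \cdot \frac{1}{4}\right)}{-6 + 9} = \frac{-2 + \left(0 + \frac{3}{4}\right)}{3} = \left(-2 + \frac{3}{4}\right) \frac{1}{3} = \left(- \frac{5}{4}\right) \frac{1}{3} = - \frac{5}{12} \approx -0.41667$)
$O^{3} = \left(- \frac{5}{12}\right)^{3} = - \frac{125}{1728}$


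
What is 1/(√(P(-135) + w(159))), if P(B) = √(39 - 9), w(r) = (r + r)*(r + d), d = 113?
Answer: (86496 + √30)^(-½) ≈ 0.0034001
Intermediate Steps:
w(r) = 2*r*(113 + r) (w(r) = (r + r)*(r + 113) = (2*r)*(113 + r) = 2*r*(113 + r))
P(B) = √30
1/(√(P(-135) + w(159))) = 1/(√(√30 + 2*159*(113 + 159))) = 1/(√(√30 + 2*159*272)) = 1/(√(√30 + 86496)) = 1/(√(86496 + √30)) = (86496 + √30)^(-½)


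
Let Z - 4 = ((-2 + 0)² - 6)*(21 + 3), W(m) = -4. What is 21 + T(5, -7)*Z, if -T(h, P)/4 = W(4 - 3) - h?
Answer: -1563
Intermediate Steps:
T(h, P) = 16 + 4*h (T(h, P) = -4*(-4 - h) = 16 + 4*h)
Z = -44 (Z = 4 + ((-2 + 0)² - 6)*(21 + 3) = 4 + ((-2)² - 6)*24 = 4 + (4 - 6)*24 = 4 - 2*24 = 4 - 48 = -44)
21 + T(5, -7)*Z = 21 + (16 + 4*5)*(-44) = 21 + (16 + 20)*(-44) = 21 + 36*(-44) = 21 - 1584 = -1563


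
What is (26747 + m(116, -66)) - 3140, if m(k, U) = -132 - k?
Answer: 23359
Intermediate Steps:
(26747 + m(116, -66)) - 3140 = (26747 + (-132 - 1*116)) - 3140 = (26747 + (-132 - 116)) - 3140 = (26747 - 248) - 3140 = 26499 - 3140 = 23359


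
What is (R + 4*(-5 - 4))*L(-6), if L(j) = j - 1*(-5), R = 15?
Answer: 21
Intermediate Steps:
L(j) = 5 + j (L(j) = j + 5 = 5 + j)
(R + 4*(-5 - 4))*L(-6) = (15 + 4*(-5 - 4))*(5 - 6) = (15 + 4*(-9))*(-1) = (15 - 36)*(-1) = -21*(-1) = 21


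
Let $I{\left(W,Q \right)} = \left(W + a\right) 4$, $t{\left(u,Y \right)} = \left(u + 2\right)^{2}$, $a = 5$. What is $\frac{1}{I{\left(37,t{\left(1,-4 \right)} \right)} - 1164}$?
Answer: $- \frac{1}{996} \approx -0.001004$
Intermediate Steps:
$t{\left(u,Y \right)} = \left(2 + u\right)^{2}$
$I{\left(W,Q \right)} = 20 + 4 W$ ($I{\left(W,Q \right)} = \left(W + 5\right) 4 = \left(5 + W\right) 4 = 20 + 4 W$)
$\frac{1}{I{\left(37,t{\left(1,-4 \right)} \right)} - 1164} = \frac{1}{\left(20 + 4 \cdot 37\right) - 1164} = \frac{1}{\left(20 + 148\right) - 1164} = \frac{1}{168 - 1164} = \frac{1}{-996} = - \frac{1}{996}$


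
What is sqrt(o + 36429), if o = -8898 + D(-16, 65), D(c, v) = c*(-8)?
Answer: sqrt(27659) ≈ 166.31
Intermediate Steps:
D(c, v) = -8*c
o = -8770 (o = -8898 - 8*(-16) = -8898 + 128 = -8770)
sqrt(o + 36429) = sqrt(-8770 + 36429) = sqrt(27659)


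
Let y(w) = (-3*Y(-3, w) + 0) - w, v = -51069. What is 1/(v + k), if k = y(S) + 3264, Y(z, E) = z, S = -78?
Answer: -1/47718 ≈ -2.0956e-5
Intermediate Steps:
y(w) = 9 - w (y(w) = (-3*(-3) + 0) - w = (9 + 0) - w = 9 - w)
k = 3351 (k = (9 - 1*(-78)) + 3264 = (9 + 78) + 3264 = 87 + 3264 = 3351)
1/(v + k) = 1/(-51069 + 3351) = 1/(-47718) = -1/47718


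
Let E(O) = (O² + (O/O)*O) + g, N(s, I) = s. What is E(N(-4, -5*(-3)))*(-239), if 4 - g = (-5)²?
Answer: 2151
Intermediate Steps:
g = -21 (g = 4 - 1*(-5)² = 4 - 1*25 = 4 - 25 = -21)
E(O) = -21 + O + O² (E(O) = (O² + (O/O)*O) - 21 = (O² + 1*O) - 21 = (O² + O) - 21 = (O + O²) - 21 = -21 + O + O²)
E(N(-4, -5*(-3)))*(-239) = (-21 - 4 + (-4)²)*(-239) = (-21 - 4 + 16)*(-239) = -9*(-239) = 2151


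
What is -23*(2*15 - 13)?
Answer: -391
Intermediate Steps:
-23*(2*15 - 13) = -23*(30 - 13) = -23*17 = -391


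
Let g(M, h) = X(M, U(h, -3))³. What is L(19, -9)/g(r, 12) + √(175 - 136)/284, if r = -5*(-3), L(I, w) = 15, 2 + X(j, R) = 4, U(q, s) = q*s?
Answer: 15/8 + √39/284 ≈ 1.8970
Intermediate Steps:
X(j, R) = 2 (X(j, R) = -2 + 4 = 2)
r = 15
g(M, h) = 8 (g(M, h) = 2³ = 8)
L(19, -9)/g(r, 12) + √(175 - 136)/284 = 15/8 + √(175 - 136)/284 = 15*(⅛) + √39*(1/284) = 15/8 + √39/284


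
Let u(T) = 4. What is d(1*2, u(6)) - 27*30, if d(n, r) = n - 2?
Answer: -810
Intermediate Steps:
d(n, r) = -2 + n
d(1*2, u(6)) - 27*30 = (-2 + 1*2) - 27*30 = (-2 + 2) - 810 = 0 - 810 = -810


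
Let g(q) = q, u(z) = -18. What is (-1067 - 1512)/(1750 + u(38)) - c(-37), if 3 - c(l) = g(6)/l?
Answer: -298067/64084 ≈ -4.6512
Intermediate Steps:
c(l) = 3 - 6/l
(-1067 - 1512)/(1750 + u(38)) - c(-37) = (-1067 - 1512)/(1750 - 18) - (3 - 6/(-37)) = -2579/1732 - (3 - 6*(-1/37)) = -2579*1/1732 - (3 + 6/37) = -2579/1732 - 1*117/37 = -2579/1732 - 117/37 = -298067/64084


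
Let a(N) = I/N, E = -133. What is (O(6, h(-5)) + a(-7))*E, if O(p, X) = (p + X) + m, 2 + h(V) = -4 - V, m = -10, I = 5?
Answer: 760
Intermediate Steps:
a(N) = 5/N
h(V) = -6 - V (h(V) = -2 + (-4 - V) = -6 - V)
O(p, X) = -10 + X + p (O(p, X) = (p + X) - 10 = (X + p) - 10 = -10 + X + p)
(O(6, h(-5)) + a(-7))*E = ((-10 + (-6 - 1*(-5)) + 6) + 5/(-7))*(-133) = ((-10 + (-6 + 5) + 6) + 5*(-⅐))*(-133) = ((-10 - 1 + 6) - 5/7)*(-133) = (-5 - 5/7)*(-133) = -40/7*(-133) = 760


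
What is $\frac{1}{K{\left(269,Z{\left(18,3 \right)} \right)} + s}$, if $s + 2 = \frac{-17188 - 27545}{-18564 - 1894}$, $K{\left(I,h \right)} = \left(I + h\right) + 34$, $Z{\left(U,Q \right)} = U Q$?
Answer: $\frac{20458}{7307323} \approx 0.0027997$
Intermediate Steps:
$Z{\left(U,Q \right)} = Q U$
$K{\left(I,h \right)} = 34 + I + h$
$s = \frac{3817}{20458}$ ($s = -2 + \frac{-17188 - 27545}{-18564 - 1894} = -2 - \frac{44733}{-20458} = -2 - - \frac{44733}{20458} = -2 + \frac{44733}{20458} = \frac{3817}{20458} \approx 0.18658$)
$\frac{1}{K{\left(269,Z{\left(18,3 \right)} \right)} + s} = \frac{1}{\left(34 + 269 + 3 \cdot 18\right) + \frac{3817}{20458}} = \frac{1}{\left(34 + 269 + 54\right) + \frac{3817}{20458}} = \frac{1}{357 + \frac{3817}{20458}} = \frac{1}{\frac{7307323}{20458}} = \frac{20458}{7307323}$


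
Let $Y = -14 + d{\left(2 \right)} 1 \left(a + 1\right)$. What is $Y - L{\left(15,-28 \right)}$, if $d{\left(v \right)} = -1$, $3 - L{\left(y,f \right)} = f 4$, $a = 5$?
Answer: $-135$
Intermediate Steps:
$L{\left(y,f \right)} = 3 - 4 f$ ($L{\left(y,f \right)} = 3 - f 4 = 3 - 4 f$)
$Y = -20$ ($Y = -14 - 1 \left(5 + 1\right) = -14 - 1 \cdot 6 = -14 - 6 = -20$)
$Y - L{\left(15,-28 \right)} = -20 - \left(3 - -112\right) = -20 - \left(3 + 112\right) = -20 - 115 = -135$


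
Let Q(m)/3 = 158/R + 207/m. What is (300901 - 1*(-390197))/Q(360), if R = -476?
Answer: 1096542160/1157 ≈ 9.4775e+5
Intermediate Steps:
Q(m) = -237/238 + 621/m (Q(m) = 3*(158/(-476) + 207/m) = 3*(158*(-1/476) + 207/m) = 3*(-79/238 + 207/m) = -237/238 + 621/m)
(300901 - 1*(-390197))/Q(360) = (300901 - 1*(-390197))/(-237/238 + 621/360) = (300901 + 390197)/(-237/238 + 621*(1/360)) = 691098/(-237/238 + 69/40) = 691098/(3471/4760) = 691098*(4760/3471) = 1096542160/1157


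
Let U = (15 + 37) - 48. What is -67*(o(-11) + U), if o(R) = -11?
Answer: 469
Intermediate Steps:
U = 4 (U = 52 - 48 = 4)
-67*(o(-11) + U) = -67*(-11 + 4) = -67*(-7) = 469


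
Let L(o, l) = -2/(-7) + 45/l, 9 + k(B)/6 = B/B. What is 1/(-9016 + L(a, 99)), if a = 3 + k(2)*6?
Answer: -77/694175 ≈ -0.00011092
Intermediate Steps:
k(B) = -48 (k(B) = -54 + 6*(B/B) = -54 + 6*1 = -54 + 6 = -48)
a = -285 (a = 3 - 48*6 = 3 - 288 = -285)
L(o, l) = 2/7 + 45/l (L(o, l) = -2*(-⅐) + 45/l = 2/7 + 45/l)
1/(-9016 + L(a, 99)) = 1/(-9016 + (2/7 + 45/99)) = 1/(-9016 + (2/7 + 45*(1/99))) = 1/(-9016 + (2/7 + 5/11)) = 1/(-9016 + 57/77) = 1/(-694175/77) = -77/694175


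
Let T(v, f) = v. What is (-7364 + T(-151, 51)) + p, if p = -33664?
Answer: -41179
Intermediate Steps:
(-7364 + T(-151, 51)) + p = (-7364 - 151) - 33664 = -7515 - 33664 = -41179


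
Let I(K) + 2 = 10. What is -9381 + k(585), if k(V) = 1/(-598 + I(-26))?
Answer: -5534791/590 ≈ -9381.0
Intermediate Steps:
I(K) = 8 (I(K) = -2 + 10 = 8)
k(V) = -1/590 (k(V) = 1/(-598 + 8) = 1/(-590) = -1/590)
-9381 + k(585) = -9381 - 1/590 = -5534791/590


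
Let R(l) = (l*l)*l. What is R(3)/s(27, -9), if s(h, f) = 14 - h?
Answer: -27/13 ≈ -2.0769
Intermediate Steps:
R(l) = l³ (R(l) = l²*l = l³)
R(3)/s(27, -9) = 3³/(14 - 1*27) = 27/(14 - 27) = 27/(-13) = 27*(-1/13) = -27/13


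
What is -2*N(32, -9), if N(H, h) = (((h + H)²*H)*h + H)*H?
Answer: 9748480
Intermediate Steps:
N(H, h) = H*(H + H*h*(H + h)²) (N(H, h) = (((H + h)²*H)*h + H)*H = ((H*(H + h)²)*h + H)*H = (H*h*(H + h)² + H)*H = (H + H*h*(H + h)²)*H = H*(H + H*h*(H + h)²))
-2*N(32, -9) = -2*32²*(1 - 9*(32 - 9)²) = -2048*(1 - 9*23²) = -2048*(1 - 9*529) = -2048*(1 - 4761) = -2048*(-4760) = -2*(-4874240) = 9748480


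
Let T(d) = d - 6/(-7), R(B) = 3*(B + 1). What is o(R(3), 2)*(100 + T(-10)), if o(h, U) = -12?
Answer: -7632/7 ≈ -1090.3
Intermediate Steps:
R(B) = 3 + 3*B (R(B) = 3*(1 + B) = 3 + 3*B)
T(d) = 6/7 + d (T(d) = d - 6*(-1/7) = d + 6/7 = 6/7 + d)
o(R(3), 2)*(100 + T(-10)) = -12*(100 + (6/7 - 10)) = -12*(100 - 64/7) = -12*636/7 = -7632/7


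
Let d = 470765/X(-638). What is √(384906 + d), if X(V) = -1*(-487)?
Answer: √91517033669/487 ≈ 621.19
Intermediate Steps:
X(V) = 487
d = 470765/487 ≈ 966.66
√(384906 + d) = √(384906 + 470765/487) = √(187919987/487) = √91517033669/487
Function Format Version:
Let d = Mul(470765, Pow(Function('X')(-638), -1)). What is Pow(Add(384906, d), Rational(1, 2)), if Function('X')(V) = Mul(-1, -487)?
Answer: Mul(Rational(1, 487), Pow(91517033669, Rational(1, 2))) ≈ 621.19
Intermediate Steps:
Function('X')(V) = 487
d = Rational(470765, 487) (d = Mul(470765, Pow(487, -1)) = Mul(470765, Rational(1, 487)) = Rational(470765, 487) ≈ 966.66)
Pow(Add(384906, d), Rational(1, 2)) = Pow(Add(384906, Rational(470765, 487)), Rational(1, 2)) = Pow(Rational(187919987, 487), Rational(1, 2)) = Mul(Rational(1, 487), Pow(91517033669, Rational(1, 2)))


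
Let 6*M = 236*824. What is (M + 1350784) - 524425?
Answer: 2576309/3 ≈ 8.5877e+5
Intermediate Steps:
M = 97232/3 (M = (236*824)/6 = (1/6)*194464 = 97232/3 ≈ 32411.)
(M + 1350784) - 524425 = (97232/3 + 1350784) - 524425 = 4149584/3 - 524425 = 2576309/3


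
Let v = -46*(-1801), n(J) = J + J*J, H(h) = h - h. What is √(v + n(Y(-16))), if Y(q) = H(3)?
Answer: √82846 ≈ 287.83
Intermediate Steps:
H(h) = 0
Y(q) = 0
n(J) = J + J²
v = 82846
√(v + n(Y(-16))) = √(82846 + 0*(1 + 0)) = √(82846 + 0*1) = √(82846 + 0) = √82846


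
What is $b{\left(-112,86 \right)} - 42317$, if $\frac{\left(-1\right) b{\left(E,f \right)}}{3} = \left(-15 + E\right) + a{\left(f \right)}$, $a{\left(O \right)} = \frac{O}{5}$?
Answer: $- \frac{209938}{5} \approx -41988.0$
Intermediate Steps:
$a{\left(O \right)} = \frac{O}{5}$ ($a{\left(O \right)} = O \frac{1}{5} = \frac{O}{5}$)
$b{\left(E,f \right)} = 45 - 3 E - \frac{3 f}{5}$ ($b{\left(E,f \right)} = - 3 \left(\left(-15 + E\right) + \frac{f}{5}\right) = - 3 \left(-15 + E + \frac{f}{5}\right) = 45 - 3 E - \frac{3 f}{5}$)
$b{\left(-112,86 \right)} - 42317 = \left(45 - -336 - \frac{258}{5}\right) - 42317 = \left(45 + 336 - \frac{258}{5}\right) - 42317 = \frac{1647}{5} - 42317 = - \frac{209938}{5}$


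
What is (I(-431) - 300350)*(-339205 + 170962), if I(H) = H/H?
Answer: 50531616807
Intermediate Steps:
I(H) = 1
(I(-431) - 300350)*(-339205 + 170962) = (1 - 300350)*(-339205 + 170962) = -300349*(-168243) = 50531616807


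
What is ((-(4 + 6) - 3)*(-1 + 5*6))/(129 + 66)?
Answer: -29/15 ≈ -1.9333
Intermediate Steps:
((-(4 + 6) - 3)*(-1 + 5*6))/(129 + 66) = ((-1*10 - 3)*(-1 + 30))/195 = ((-10 - 3)*29)/195 = (-13*29)/195 = (1/195)*(-377) = -29/15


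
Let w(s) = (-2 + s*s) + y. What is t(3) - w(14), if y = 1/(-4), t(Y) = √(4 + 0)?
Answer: -767/4 ≈ -191.75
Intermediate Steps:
t(Y) = 2 (t(Y) = √4 = 2)
y = -¼ ≈ -0.25000
w(s) = -9/4 + s² (w(s) = (-2 + s*s) - ¼ = (-2 + s²) - ¼ = -9/4 + s²)
t(3) - w(14) = 2 - (-9/4 + 14²) = 2 - (-9/4 + 196) = 2 - 1*775/4 = 2 - 775/4 = -767/4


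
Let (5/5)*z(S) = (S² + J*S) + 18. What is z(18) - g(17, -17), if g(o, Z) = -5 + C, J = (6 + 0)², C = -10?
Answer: 1005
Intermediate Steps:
J = 36 (J = 6² = 36)
g(o, Z) = -15 (g(o, Z) = -5 - 10 = -15)
z(S) = 18 + S² + 36*S (z(S) = (S² + 36*S) + 18 = 18 + S² + 36*S)
z(18) - g(17, -17) = (18 + 18² + 36*18) - 1*(-15) = (18 + 324 + 648) + 15 = 990 + 15 = 1005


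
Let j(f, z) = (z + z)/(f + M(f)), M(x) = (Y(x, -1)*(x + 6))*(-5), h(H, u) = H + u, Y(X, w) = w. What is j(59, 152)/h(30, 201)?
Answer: 19/5544 ≈ 0.0034271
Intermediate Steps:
M(x) = 30 + 5*x (M(x) = -(x + 6)*(-5) = -(6 + x)*(-5) = (-6 - x)*(-5) = 30 + 5*x)
j(f, z) = 2*z/(30 + 6*f) (j(f, z) = (z + z)/(f + (30 + 5*f)) = (2*z)/(30 + 6*f) = 2*z/(30 + 6*f))
j(59, 152)/h(30, 201) = ((⅓)*152/(5 + 59))/(30 + 201) = ((⅓)*152/64)/231 = ((⅓)*152*(1/64))*(1/231) = (19/24)*(1/231) = 19/5544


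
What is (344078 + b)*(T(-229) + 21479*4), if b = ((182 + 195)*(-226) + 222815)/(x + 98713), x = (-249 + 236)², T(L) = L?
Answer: 59496958026367/2018 ≈ 2.9483e+10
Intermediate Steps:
x = 169 (x = (-13)² = 169)
b = 19659/14126 (b = ((182 + 195)*(-226) + 222815)/(169 + 98713) = (377*(-226) + 222815)/98882 = (-85202 + 222815)*(1/98882) = 137613*(1/98882) = 19659/14126 ≈ 1.3917)
(344078 + b)*(T(-229) + 21479*4) = (344078 + 19659/14126)*(-229 + 21479*4) = 4860465487*(-229 + 85916)/14126 = (4860465487/14126)*85687 = 59496958026367/2018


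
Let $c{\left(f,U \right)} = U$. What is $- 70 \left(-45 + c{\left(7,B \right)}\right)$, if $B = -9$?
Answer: $3780$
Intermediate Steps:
$- 70 \left(-45 + c{\left(7,B \right)}\right) = - 70 \left(-45 - 9\right) = \left(-70\right) \left(-54\right) = 3780$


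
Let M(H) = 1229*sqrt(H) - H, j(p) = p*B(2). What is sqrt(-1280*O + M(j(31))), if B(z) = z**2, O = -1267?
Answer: sqrt(1621636 + 2458*sqrt(31)) ≈ 1278.8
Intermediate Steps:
j(p) = 4*p (j(p) = p*2**2 = p*4 = 4*p)
M(H) = -H + 1229*sqrt(H)
sqrt(-1280*O + M(j(31))) = sqrt(-1280*(-1267) + (-4*31 + 1229*sqrt(4*31))) = sqrt(1621760 + (-1*124 + 1229*sqrt(124))) = sqrt(1621760 + (-124 + 1229*(2*sqrt(31)))) = sqrt(1621760 + (-124 + 2458*sqrt(31))) = sqrt(1621636 + 2458*sqrt(31))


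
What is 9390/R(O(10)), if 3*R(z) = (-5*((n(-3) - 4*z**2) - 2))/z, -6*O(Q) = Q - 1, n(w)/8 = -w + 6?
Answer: 8451/61 ≈ 138.54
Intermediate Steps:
n(w) = 48 - 8*w (n(w) = 8*(-w + 6) = 8*(6 - w) = 48 - 8*w)
O(Q) = 1/6 - Q/6 (O(Q) = -(Q - 1)/6 = -(-1 + Q)/6 = 1/6 - Q/6)
R(z) = (-350 + 20*z**2)/(3*z) (R(z) = ((-5*(((48 - 8*(-3)) - 4*z**2) - 2))/z)/3 = ((-5*(((48 + 24) - 4*z**2) - 2))/z)/3 = ((-5*((72 - 4*z**2) - 2))/z)/3 = ((-5*(70 - 4*z**2))/z)/3 = ((-350 + 20*z**2)/z)/3 = (-350 + 20*z**2)/(3*z))
9390/R(O(10)) = 9390/((10*(-35 + 2*(1/6 - 1/6*10)**2)/(3*(1/6 - 1/6*10)))) = 9390/((10*(-35 + 2*(1/6 - 5/3)**2)/(3*(1/6 - 5/3)))) = 9390/((10*(-35 + 2*(-3/2)**2)/(3*(-3/2)))) = 9390/(((10/3)*(-2/3)*(-35 + 2*(9/4)))) = 9390/(((10/3)*(-2/3)*(-35 + 9/2))) = 9390/(((10/3)*(-2/3)*(-61/2))) = 9390/(610/9) = 9390*(9/610) = 8451/61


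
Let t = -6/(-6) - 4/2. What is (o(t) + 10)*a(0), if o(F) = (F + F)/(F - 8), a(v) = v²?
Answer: 0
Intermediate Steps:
t = -1 (t = -6*(-⅙) - 4*½ = 1 - 2 = -1)
o(F) = 2*F/(-8 + F) (o(F) = (2*F)/(-8 + F) = 2*F/(-8 + F))
(o(t) + 10)*a(0) = (2*(-1)/(-8 - 1) + 10)*0² = (2*(-1)/(-9) + 10)*0 = (2*(-1)*(-⅑) + 10)*0 = (2/9 + 10)*0 = (92/9)*0 = 0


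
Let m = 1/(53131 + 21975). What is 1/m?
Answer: 75106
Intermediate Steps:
m = 1/75106 ≈ 1.3315e-5
1/m = 1/(1/75106) = 75106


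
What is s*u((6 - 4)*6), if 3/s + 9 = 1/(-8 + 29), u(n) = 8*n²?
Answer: -18144/47 ≈ -386.04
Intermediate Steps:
s = -63/188 (s = 3/(-9 + 1/(-8 + 29)) = 3/(-9 + 1/21) = 3/(-188/21) = 3*(-21/188) = -63/188 ≈ -0.33511)
s*u((6 - 4)*6) = -126*((6 - 4)*6)²/47 = -126*(2*6)²/47 = -126*12²/47 = -126*144/47 = -63/188*1152 = -18144/47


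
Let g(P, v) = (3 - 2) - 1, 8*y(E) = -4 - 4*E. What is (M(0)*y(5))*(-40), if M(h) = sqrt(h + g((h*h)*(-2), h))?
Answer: 0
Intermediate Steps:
y(E) = -1/2 - E/2 (y(E) = (-4 - 4*E)/8 = -1/2 - E/2)
g(P, v) = 0 (g(P, v) = 1 - 1 = 0)
M(h) = sqrt(h) (M(h) = sqrt(h + 0) = sqrt(h))
(M(0)*y(5))*(-40) = (sqrt(0)*(-1/2 - 1/2*5))*(-40) = (0*(-1/2 - 5/2))*(-40) = (0*(-3))*(-40) = 0*(-40) = 0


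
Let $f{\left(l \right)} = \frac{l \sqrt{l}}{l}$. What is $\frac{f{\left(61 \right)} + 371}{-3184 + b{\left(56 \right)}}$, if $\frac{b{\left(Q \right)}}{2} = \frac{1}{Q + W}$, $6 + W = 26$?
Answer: $- \frac{14098}{120991} - \frac{38 \sqrt{61}}{120991} \approx -0.11897$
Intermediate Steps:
$W = 20$ ($W = -6 + 26 = 20$)
$b{\left(Q \right)} = \frac{2}{20 + Q}$ ($b{\left(Q \right)} = \frac{2}{Q + 20} = \frac{2}{20 + Q}$)
$f{\left(l \right)} = \sqrt{l}$ ($f{\left(l \right)} = \frac{l^{\frac{3}{2}}}{l} = \sqrt{l}$)
$\frac{f{\left(61 \right)} + 371}{-3184 + b{\left(56 \right)}} = \frac{\sqrt{61} + 371}{-3184 + \frac{2}{20 + 56}} = \frac{371 + \sqrt{61}}{-3184 + \frac{2}{76}} = \frac{371 + \sqrt{61}}{-3184 + 2 \cdot \frac{1}{76}} = \frac{371 + \sqrt{61}}{-3184 + \frac{1}{38}} = \frac{371 + \sqrt{61}}{- \frac{120991}{38}} = \left(371 + \sqrt{61}\right) \left(- \frac{38}{120991}\right) = - \frac{14098}{120991} - \frac{38 \sqrt{61}}{120991}$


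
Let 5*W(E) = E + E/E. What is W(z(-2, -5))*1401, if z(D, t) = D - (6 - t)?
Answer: -16812/5 ≈ -3362.4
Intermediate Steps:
z(D, t) = -6 + D + t (z(D, t) = D + (-6 + t) = -6 + D + t)
W(E) = ⅕ + E/5 (W(E) = (E + E/E)/5 = (E + 1)/5 = (1 + E)/5 = ⅕ + E/5)
W(z(-2, -5))*1401 = (⅕ + (-6 - 2 - 5)/5)*1401 = (⅕ + (⅕)*(-13))*1401 = (⅕ - 13/5)*1401 = -12/5*1401 = -16812/5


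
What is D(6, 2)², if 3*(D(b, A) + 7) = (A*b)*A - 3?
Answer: 0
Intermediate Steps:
D(b, A) = -8 + b*A²/3 (D(b, A) = -7 + ((A*b)*A - 3)/3 = -7 + (b*A² - 3)/3 = -7 + (-3 + b*A²)/3 = -7 + (-1 + b*A²/3) = -8 + b*A²/3)
D(6, 2)² = (-8 + (⅓)*6*2²)² = (-8 + (⅓)*6*4)² = (-8 + 8)² = 0² = 0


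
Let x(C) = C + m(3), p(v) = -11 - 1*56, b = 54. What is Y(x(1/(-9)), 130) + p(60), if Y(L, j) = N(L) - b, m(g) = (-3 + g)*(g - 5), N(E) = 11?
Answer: -110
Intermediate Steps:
p(v) = -67 (p(v) = -11 - 56 = -67)
m(g) = (-5 + g)*(-3 + g) (m(g) = (-3 + g)*(-5 + g) = (-5 + g)*(-3 + g))
x(C) = C (x(C) = C + (15 + 3² - 8*3) = C + (15 + 9 - 24) = C + 0 = C)
Y(L, j) = -43 (Y(L, j) = 11 - 1*54 = 11 - 54 = -43)
Y(x(1/(-9)), 130) + p(60) = -43 - 67 = -110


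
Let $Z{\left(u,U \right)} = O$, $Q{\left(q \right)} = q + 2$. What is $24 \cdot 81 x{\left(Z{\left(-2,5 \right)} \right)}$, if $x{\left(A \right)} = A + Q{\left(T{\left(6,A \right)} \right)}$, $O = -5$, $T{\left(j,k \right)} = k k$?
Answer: $42768$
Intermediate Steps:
$T{\left(j,k \right)} = k^{2}$
$Q{\left(q \right)} = 2 + q$
$Z{\left(u,U \right)} = -5$
$x{\left(A \right)} = 2 + A + A^{2}$ ($x{\left(A \right)} = A + \left(2 + A^{2}\right) = 2 + A + A^{2}$)
$24 \cdot 81 x{\left(Z{\left(-2,5 \right)} \right)} = 24 \cdot 81 \left(2 - 5 + \left(-5\right)^{2}\right) = 1944 \left(2 - 5 + 25\right) = 1944 \cdot 22 = 42768$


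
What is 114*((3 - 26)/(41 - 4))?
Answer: -2622/37 ≈ -70.865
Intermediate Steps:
114*((3 - 26)/(41 - 4)) = 114*(-23/37) = -2622/37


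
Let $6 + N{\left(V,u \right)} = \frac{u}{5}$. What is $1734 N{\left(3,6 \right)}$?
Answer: $- \frac{41616}{5} \approx -8323.2$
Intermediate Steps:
$N{\left(V,u \right)} = -6 + \frac{u}{5}$
$1734 N{\left(3,6 \right)} = 1734 \left(-6 + \frac{1}{5} \cdot 6\right) = 1734 \left(-6 + \frac{6}{5}\right) = 1734 \left(- \frac{24}{5}\right) = - \frac{41616}{5}$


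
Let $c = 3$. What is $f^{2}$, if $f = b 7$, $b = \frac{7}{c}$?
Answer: $\frac{2401}{9} \approx 266.78$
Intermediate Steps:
$b = \frac{7}{3} \approx 2.3333$
$f = \frac{49}{3}$ ($f = \frac{7}{3} \cdot 7 = \frac{49}{3} \approx 16.333$)
$f^{2} = \left(\frac{49}{3}\right)^{2} = \frac{2401}{9}$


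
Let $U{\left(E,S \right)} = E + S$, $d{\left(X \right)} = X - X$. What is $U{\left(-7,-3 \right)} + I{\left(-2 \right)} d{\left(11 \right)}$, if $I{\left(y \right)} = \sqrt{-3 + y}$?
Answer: $-10$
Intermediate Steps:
$d{\left(X \right)} = 0$
$U{\left(-7,-3 \right)} + I{\left(-2 \right)} d{\left(11 \right)} = \left(-7 - 3\right) + \sqrt{-3 - 2} \cdot 0 = -10 + \sqrt{-5} \cdot 0 = -10 + i \sqrt{5} \cdot 0 = -10 + 0 = -10$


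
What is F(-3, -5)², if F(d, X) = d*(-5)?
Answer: 225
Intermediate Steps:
F(d, X) = -5*d
F(-3, -5)² = (-5*(-3))² = 15² = 225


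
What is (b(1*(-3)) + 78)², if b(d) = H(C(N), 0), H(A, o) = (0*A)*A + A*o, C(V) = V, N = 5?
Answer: 6084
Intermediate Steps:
H(A, o) = A*o (H(A, o) = 0*A + A*o = 0 + A*o = A*o)
b(d) = 0 (b(d) = 5*0 = 0)
(b(1*(-3)) + 78)² = (0 + 78)² = 78² = 6084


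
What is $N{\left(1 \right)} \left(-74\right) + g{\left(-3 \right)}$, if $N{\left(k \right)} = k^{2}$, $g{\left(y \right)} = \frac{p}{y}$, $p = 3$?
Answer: $-75$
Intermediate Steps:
$g{\left(y \right)} = \frac{3}{y}$
$N{\left(1 \right)} \left(-74\right) + g{\left(-3 \right)} = 1^{2} \left(-74\right) + \frac{3}{-3} = 1 \left(-74\right) + 3 \left(- \frac{1}{3}\right) = -74 - 1 = -75$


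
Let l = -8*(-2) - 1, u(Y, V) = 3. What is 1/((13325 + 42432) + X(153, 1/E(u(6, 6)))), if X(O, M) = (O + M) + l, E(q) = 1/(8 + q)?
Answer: 1/55936 ≈ 1.7878e-5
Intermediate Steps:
l = 15 (l = 16 - 1 = 15)
X(O, M) = 15 + M + O (X(O, M) = (O + M) + 15 = (M + O) + 15 = 15 + M + O)
1/((13325 + 42432) + X(153, 1/E(u(6, 6)))) = 1/((13325 + 42432) + (15 + 1/(1/(8 + 3)) + 153)) = 1/(55757 + (15 + 1/(1/11) + 153)) = 1/(55757 + (15 + 11 + 153)) = 1/(55757 + 179) = 1/55936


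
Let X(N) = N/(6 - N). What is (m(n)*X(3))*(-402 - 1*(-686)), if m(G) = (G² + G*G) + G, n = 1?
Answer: 852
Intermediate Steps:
m(G) = G + 2*G² (m(G) = (G² + G²) + G = 2*G² + G = G + 2*G²)
(m(n)*X(3))*(-402 - 1*(-686)) = ((1*(1 + 2*1))*(-1*3/(-6 + 3)))*(-402 - 1*(-686)) = ((1*(1 + 2))*(-1*3/(-3)))*(-402 + 686) = ((1*3)*(-1*3*(-⅓)))*284 = (3*1)*284 = 3*284 = 852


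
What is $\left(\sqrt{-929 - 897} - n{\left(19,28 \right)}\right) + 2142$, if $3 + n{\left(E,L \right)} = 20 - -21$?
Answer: $2104 + i \sqrt{1826} \approx 2104.0 + 42.732 i$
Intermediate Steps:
$n{\left(E,L \right)} = 38$ ($n{\left(E,L \right)} = -3 + \left(20 - -21\right) = -3 + \left(20 + 21\right) = -3 + 41 = 38$)
$\left(\sqrt{-929 - 897} - n{\left(19,28 \right)}\right) + 2142 = \left(\sqrt{-929 - 897} - 38\right) + 2142 = \left(\sqrt{-1826} - 38\right) + 2142 = \left(i \sqrt{1826} - 38\right) + 2142 = \left(-38 + i \sqrt{1826}\right) + 2142 = 2104 + i \sqrt{1826}$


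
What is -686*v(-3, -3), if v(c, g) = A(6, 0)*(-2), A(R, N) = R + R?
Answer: 16464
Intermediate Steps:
A(R, N) = 2*R
v(c, g) = -24 (v(c, g) = (2*6)*(-2) = 12*(-2) = -24)
-686*v(-3, -3) = -686*(-24) = 16464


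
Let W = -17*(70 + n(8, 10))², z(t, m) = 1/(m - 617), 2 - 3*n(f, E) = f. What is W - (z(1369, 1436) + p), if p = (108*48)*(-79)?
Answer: 271030031/819 ≈ 3.3093e+5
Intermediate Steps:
n(f, E) = ⅔ - f/3
z(t, m) = 1/(-617 + m)
W = -78608 (W = -17*(70 + (⅔ - ⅓*8))² = -17*(70 + (⅔ - 8/3))² = -17*(70 - 2)² = -17*68² = -17*4624 = -78608)
p = -409536 (p = 5184*(-79) = -409536)
W - (z(1369, 1436) + p) = -78608 - (1/(-617 + 1436) - 409536) = -78608 - (1/819 - 409536) = -78608 - 1*(-335409983/819) = -78608 + 335409983/819 = 271030031/819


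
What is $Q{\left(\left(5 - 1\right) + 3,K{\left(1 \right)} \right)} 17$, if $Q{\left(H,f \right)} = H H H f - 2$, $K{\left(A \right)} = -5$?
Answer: $-29189$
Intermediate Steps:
$Q{\left(H,f \right)} = -2 + f H^{3}$ ($Q{\left(H,f \right)} = H^{2} H f - 2 = H^{3} f - 2 = f H^{3} - 2 = -2 + f H^{3}$)
$Q{\left(\left(5 - 1\right) + 3,K{\left(1 \right)} \right)} 17 = \left(-2 - 5 \left(\left(5 - 1\right) + 3\right)^{3}\right) 17 = \left(-2 - 5 \left(4 + 3\right)^{3}\right) 17 = \left(-2 - 5 \cdot 7^{3}\right) 17 = \left(-2 - 1715\right) 17 = \left(-1717\right) 17 = -29189$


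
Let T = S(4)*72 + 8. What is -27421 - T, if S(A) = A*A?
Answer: -28581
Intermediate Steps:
S(A) = A**2
T = 1160 (T = 4**2*72 + 8 = 16*72 + 8 = 1152 + 8 = 1160)
-27421 - T = -27421 - 1*1160 = -27421 - 1160 = -28581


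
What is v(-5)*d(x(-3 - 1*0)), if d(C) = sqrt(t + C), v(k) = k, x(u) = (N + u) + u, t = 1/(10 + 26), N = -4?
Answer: -5*I*sqrt(359)/6 ≈ -15.789*I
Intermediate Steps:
t = 1/36 ≈ 0.027778
x(u) = -4 + 2*u (x(u) = (-4 + u) + u = -4 + 2*u)
d(C) = sqrt(1/36 + C)
v(-5)*d(x(-3 - 1*0)) = -5*sqrt(1 + 36*(-4 + 2*(-3 - 1*0)))/6 = -5*sqrt(1 + 36*(-4 + 2*(-3 + 0)))/6 = -5*sqrt(1 + 36*(-4 + 2*(-3)))/6 = -5*sqrt(1 + 36*(-4 - 6))/6 = -5*sqrt(1 + 36*(-10))/6 = -5*sqrt(1 - 360)/6 = -5*sqrt(-359)/6 = -5*I*sqrt(359)/6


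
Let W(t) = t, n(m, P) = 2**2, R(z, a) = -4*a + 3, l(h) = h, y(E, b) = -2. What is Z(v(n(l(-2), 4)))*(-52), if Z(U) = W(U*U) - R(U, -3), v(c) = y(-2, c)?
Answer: 572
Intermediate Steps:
R(z, a) = 3 - 4*a
n(m, P) = 4
v(c) = -2
Z(U) = -15 + U**2 (Z(U) = U*U - (3 - 4*(-3)) = U**2 - (3 + 12) = U**2 - 1*15 = U**2 - 15 = -15 + U**2)
Z(v(n(l(-2), 4)))*(-52) = (-15 + (-2)**2)*(-52) = (-15 + 4)*(-52) = -11*(-52) = 572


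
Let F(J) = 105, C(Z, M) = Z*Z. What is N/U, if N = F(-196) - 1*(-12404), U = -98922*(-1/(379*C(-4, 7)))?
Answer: 37927288/49461 ≈ 766.81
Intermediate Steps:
C(Z, M) = Z²
U = 49461/3032 (U = -98922/((-379*(-4)²)) = -98922/((-379*16)) = -98922/(-6064) = -98922*(-1/6064) = 49461/3032 ≈ 16.313)
N = 12509 (N = 105 - 1*(-12404) = 105 + 12404 = 12509)
N/U = 12509/(49461/3032) = 12509*(3032/49461) = 37927288/49461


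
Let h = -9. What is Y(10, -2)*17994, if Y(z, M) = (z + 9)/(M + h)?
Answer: -341886/11 ≈ -31081.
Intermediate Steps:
Y(z, M) = (9 + z)/(-9 + M) (Y(z, M) = (z + 9)/(M - 9) = (9 + z)/(-9 + M))
Y(10, -2)*17994 = ((9 + 10)/(-9 - 2))*17994 = (19/(-11))*17994 = -1/11*19*17994 = -19/11*17994 = -341886/11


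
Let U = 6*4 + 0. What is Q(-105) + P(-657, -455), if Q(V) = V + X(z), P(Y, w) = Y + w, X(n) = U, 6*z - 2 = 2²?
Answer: -1193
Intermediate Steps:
z = 1 (z = ⅓ + (⅙)*2² = ⅓ + (⅙)*4 = ⅓ + ⅔ = 1)
U = 24 (U = 24 + 0 = 24)
X(n) = 24
Q(V) = 24 + V (Q(V) = V + 24 = 24 + V)
Q(-105) + P(-657, -455) = (24 - 105) + (-657 - 455) = -81 - 1112 = -1193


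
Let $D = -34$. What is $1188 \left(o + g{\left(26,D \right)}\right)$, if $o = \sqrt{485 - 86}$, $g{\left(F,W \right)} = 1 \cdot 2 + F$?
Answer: $33264 + 1188 \sqrt{399} \approx 56994.0$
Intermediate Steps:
$g{\left(F,W \right)} = 2 + F$
$o = \sqrt{399} \approx 19.975$
$1188 \left(o + g{\left(26,D \right)}\right) = 1188 \left(\sqrt{399} + \left(2 + 26\right)\right) = 1188 \left(\sqrt{399} + 28\right) = 1188 \left(28 + \sqrt{399}\right) = 33264 + 1188 \sqrt{399}$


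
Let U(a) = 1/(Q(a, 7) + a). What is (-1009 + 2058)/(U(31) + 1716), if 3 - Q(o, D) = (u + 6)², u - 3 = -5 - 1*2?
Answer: 31470/51481 ≈ 0.61129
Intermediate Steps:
u = -4 (u = 3 + (-5 - 1*2) = 3 + (-5 - 2) = 3 - 7 = -4)
Q(o, D) = -1 (Q(o, D) = 3 - (-4 + 6)² = 3 - 1*2² = 3 - 1*4 = 3 - 4 = -1)
U(a) = 1/(-1 + a)
(-1009 + 2058)/(U(31) + 1716) = (-1009 + 2058)/(1/(-1 + 31) + 1716) = 1049/(1/30 + 1716) = 1049/(51481/30) = 1049*(30/51481) = 31470/51481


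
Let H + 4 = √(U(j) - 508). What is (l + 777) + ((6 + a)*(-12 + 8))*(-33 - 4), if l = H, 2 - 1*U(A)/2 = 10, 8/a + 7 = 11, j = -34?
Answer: 1957 + 2*I*√131 ≈ 1957.0 + 22.891*I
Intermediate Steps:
a = 2 (a = 8/(-7 + 11) = 8/4 = 8*(¼) = 2)
U(A) = -16 (U(A) = 4 - 2*10 = 4 - 20 = -16)
H = -4 + 2*I*√131 (H = -4 + √(-16 - 508) = -4 + √(-524) = -4 + 2*I*√131 ≈ -4.0 + 22.891*I)
l = -4 + 2*I*√131 ≈ -4.0 + 22.891*I
(l + 777) + ((6 + a)*(-12 + 8))*(-33 - 4) = ((-4 + 2*I*√131) + 777) + ((6 + 2)*(-12 + 8))*(-33 - 4) = (773 + 2*I*√131) + (8*(-4))*(-37) = (773 + 2*I*√131) - 32*(-37) = (773 + 2*I*√131) + 1184 = 1957 + 2*I*√131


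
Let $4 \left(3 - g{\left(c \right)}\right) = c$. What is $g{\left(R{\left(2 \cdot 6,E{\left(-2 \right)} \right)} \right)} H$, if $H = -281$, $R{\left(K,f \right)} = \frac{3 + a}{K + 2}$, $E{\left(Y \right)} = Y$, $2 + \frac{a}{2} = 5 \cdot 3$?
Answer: $- \frac{39059}{56} \approx -697.48$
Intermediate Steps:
$a = 26$ ($a = -4 + 2 \cdot 5 \cdot 3 = -4 + 2 \cdot 15 = -4 + 30 = 26$)
$R{\left(K,f \right)} = \frac{29}{2 + K}$ ($R{\left(K,f \right)} = \frac{3 + 26}{K + 2} = \frac{29}{2 + K}$)
$g{\left(c \right)} = 3 - \frac{c}{4}$
$g{\left(R{\left(2 \cdot 6,E{\left(-2 \right)} \right)} \right)} H = \left(3 - \frac{29 \frac{1}{2 + 2 \cdot 6}}{4}\right) \left(-281\right) = \left(3 - \frac{29 \frac{1}{2 + 12}}{4}\right) \left(-281\right) = \left(3 - \frac{29 \cdot \frac{1}{14}}{4}\right) \left(-281\right) = \left(3 - \frac{29}{56}\right) \left(-281\right) = \frac{139}{56} \left(-281\right) = - \frac{39059}{56}$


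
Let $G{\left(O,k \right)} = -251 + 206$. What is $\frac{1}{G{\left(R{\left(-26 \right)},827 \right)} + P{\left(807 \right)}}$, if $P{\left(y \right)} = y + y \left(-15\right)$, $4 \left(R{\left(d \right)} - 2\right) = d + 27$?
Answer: $- \frac{1}{11343} \approx -8.816 \cdot 10^{-5}$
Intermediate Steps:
$R{\left(d \right)} = \frac{35}{4} + \frac{d}{4}$ ($R{\left(d \right)} = 2 + \frac{d + 27}{4} = 2 + \frac{27 + d}{4} = 2 + \left(\frac{27}{4} + \frac{d}{4}\right) = \frac{35}{4} + \frac{d}{4}$)
$P{\left(y \right)} = - 14 y$ ($P{\left(y \right)} = y - 15 y = - 14 y$)
$G{\left(O,k \right)} = -45$
$\frac{1}{G{\left(R{\left(-26 \right)},827 \right)} + P{\left(807 \right)}} = \frac{1}{-45 - 11298} = \frac{1}{-11343} = - \frac{1}{11343}$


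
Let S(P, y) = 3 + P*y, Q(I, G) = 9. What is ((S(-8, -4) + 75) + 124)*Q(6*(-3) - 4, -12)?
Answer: 2106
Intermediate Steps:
((S(-8, -4) + 75) + 124)*Q(6*(-3) - 4, -12) = (((3 - 8*(-4)) + 75) + 124)*9 = (((3 + 32) + 75) + 124)*9 = ((35 + 75) + 124)*9 = (110 + 124)*9 = 234*9 = 2106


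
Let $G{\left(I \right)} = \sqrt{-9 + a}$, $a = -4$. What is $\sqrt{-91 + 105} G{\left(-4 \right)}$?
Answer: $i \sqrt{182} \approx 13.491 i$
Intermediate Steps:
$G{\left(I \right)} = i \sqrt{13}$ ($G{\left(I \right)} = \sqrt{-9 - 4} = \sqrt{-13} = i \sqrt{13}$)
$\sqrt{-91 + 105} G{\left(-4 \right)} = \sqrt{-91 + 105} i \sqrt{13} = \sqrt{14} i \sqrt{13} = i \sqrt{182}$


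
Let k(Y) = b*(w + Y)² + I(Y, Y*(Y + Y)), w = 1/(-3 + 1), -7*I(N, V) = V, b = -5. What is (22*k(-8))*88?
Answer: -5143468/7 ≈ -7.3478e+5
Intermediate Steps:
I(N, V) = -V/7
w = -½ (w = 1/(-2) = -½ ≈ -0.50000)
k(Y) = -5*(-½ + Y)² - 2*Y²/7 (k(Y) = -5*(-½ + Y)² - Y*(Y + Y)/7 = -5*(-½ + Y)² - Y*2*Y/7 = -5*(-½ + Y)² - 2*Y²/7)
(22*k(-8))*88 = (22*(-5/4 + 5*(-8) - 37/7*(-8)²))*88 = (22*(-5/4 - 40 - 37/7*64))*88 = (22*(-5/4 - 40 - 2368/7))*88 = (22*(-10627/28))*88 = -116897/14*88 = -5143468/7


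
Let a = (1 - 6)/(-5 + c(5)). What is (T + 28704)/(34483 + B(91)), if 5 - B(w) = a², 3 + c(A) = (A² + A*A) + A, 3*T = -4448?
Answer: 180395776/228551901 ≈ 0.78930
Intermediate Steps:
T = -4448/3 (T = (⅓)*(-4448) = -4448/3 ≈ -1482.7)
c(A) = -3 + A + 2*A² (c(A) = -3 + ((A² + A*A) + A) = -3 + ((A² + A²) + A) = -3 + (2*A² + A) = -3 + (A + 2*A²) = -3 + A + 2*A²)
a = -5/47 (a = (1 - 6)/(-5 + (-3 + 5 + 2*5²)) = -5/(-5 + (-3 + 5 + 2*25)) = -5/(-5 + (-3 + 5 + 50)) = -5/(-5 + 52) = -5/47 ≈ -0.10638)
B(w) = 11020/2209 (B(w) = 5 - (-5/47)² = 5 - 1*25/2209 = 5 - 25/2209 = 11020/2209)
(T + 28704)/(34483 + B(91)) = (-4448/3 + 28704)/(34483 + 11020/2209) = 81664/(3*(76183967/2209)) = (81664/3)*(2209/76183967) = 180395776/228551901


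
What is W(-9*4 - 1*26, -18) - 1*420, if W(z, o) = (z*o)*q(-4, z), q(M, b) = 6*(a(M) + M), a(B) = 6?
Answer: 12972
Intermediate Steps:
q(M, b) = 36 + 6*M (q(M, b) = 6*(6 + M) = 36 + 6*M)
W(z, o) = 12*o*z (W(z, o) = (z*o)*(36 + 6*(-4)) = (o*z)*(36 - 24) = (o*z)*12 = 12*o*z)
W(-9*4 - 1*26, -18) - 1*420 = 12*(-18)*(-9*4 - 1*26) - 1*420 = 12*(-18)*(-36 - 26) - 420 = 12*(-18)*(-62) - 420 = 13392 - 420 = 12972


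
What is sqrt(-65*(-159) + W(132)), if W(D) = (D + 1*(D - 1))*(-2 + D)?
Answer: 5*sqrt(1781) ≈ 211.01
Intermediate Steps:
W(D) = (-1 + 2*D)*(-2 + D) (W(D) = (D + 1*(-1 + D))*(-2 + D) = (D + (-1 + D))*(-2 + D) = (-1 + 2*D)*(-2 + D))
sqrt(-65*(-159) + W(132)) = sqrt(-65*(-159) + (2 - 5*132 + 2*132**2)) = sqrt(10335 + (2 - 660 + 2*17424)) = sqrt(10335 + (2 - 660 + 34848)) = sqrt(10335 + 34190) = sqrt(44525) = 5*sqrt(1781)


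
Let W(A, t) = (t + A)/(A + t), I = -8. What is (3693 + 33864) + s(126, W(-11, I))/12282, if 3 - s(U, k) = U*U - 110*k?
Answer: 461259311/12282 ≈ 37556.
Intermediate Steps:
W(A, t) = 1 (W(A, t) = (A + t)/(A + t) = 1)
s(U, k) = 3 - U² + 110*k (s(U, k) = 3 - (U*U - 110*k) = 3 - (U² - 110*k) = 3 + (-U² + 110*k) = 3 - U² + 110*k)
(3693 + 33864) + s(126, W(-11, I))/12282 = (3693 + 33864) + (3 - 1*126² + 110*1)/12282 = 37557 + (3 - 1*15876 + 110)*(1/12282) = 37557 + (3 - 15876 + 110)*(1/12282) = 37557 - 15763*1/12282 = 37557 - 15763/12282 = 461259311/12282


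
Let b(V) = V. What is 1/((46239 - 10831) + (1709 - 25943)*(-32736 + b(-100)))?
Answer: 1/795783032 ≈ 1.2566e-9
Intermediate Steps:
1/((46239 - 10831) + (1709 - 25943)*(-32736 + b(-100))) = 1/((46239 - 10831) + (1709 - 25943)*(-32736 - 100)) = 1/(35408 - 24234*(-32836)) = 1/(35408 + 795747624) = 1/795783032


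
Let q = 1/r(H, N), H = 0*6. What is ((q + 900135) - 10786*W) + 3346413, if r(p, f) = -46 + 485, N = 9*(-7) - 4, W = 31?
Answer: 1717447899/439 ≈ 3.9122e+6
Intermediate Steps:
H = 0
N = -67 (N = -63 - 4 = -67)
r(p, f) = 439
q = 1/439 ≈ 0.0022779
((q + 900135) - 10786*W) + 3346413 = ((1/439 + 900135) - 10786*31) + 3346413 = (395159266/439 - 334366) + 3346413 = 248372592/439 + 3346413 = 1717447899/439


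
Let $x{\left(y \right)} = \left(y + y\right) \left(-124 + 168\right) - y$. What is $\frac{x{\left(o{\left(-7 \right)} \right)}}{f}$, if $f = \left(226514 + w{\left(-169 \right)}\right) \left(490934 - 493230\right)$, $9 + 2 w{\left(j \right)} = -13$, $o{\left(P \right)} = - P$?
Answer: $- \frac{29}{24764328} \approx -1.171 \cdot 10^{-6}$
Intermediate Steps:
$w{\left(j \right)} = -11$ ($w{\left(j \right)} = - \frac{9}{2} + \frac{1}{2} \left(-13\right) = - \frac{9}{2} - \frac{13}{2} = -11$)
$f = -520050888$ ($f = \left(226514 - 11\right) \left(490934 - 493230\right) = 226503 \left(-2296\right) = -520050888$)
$x{\left(y \right)} = 87 y$ ($x{\left(y \right)} = 2 y 44 - y = 88 y - y = 87 y$)
$\frac{x{\left(o{\left(-7 \right)} \right)}}{f} = \frac{87 \left(\left(-1\right) \left(-7\right)\right)}{-520050888} = 87 \cdot 7 \left(- \frac{1}{520050888}\right) = 609 \left(- \frac{1}{520050888}\right) = - \frac{29}{24764328}$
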